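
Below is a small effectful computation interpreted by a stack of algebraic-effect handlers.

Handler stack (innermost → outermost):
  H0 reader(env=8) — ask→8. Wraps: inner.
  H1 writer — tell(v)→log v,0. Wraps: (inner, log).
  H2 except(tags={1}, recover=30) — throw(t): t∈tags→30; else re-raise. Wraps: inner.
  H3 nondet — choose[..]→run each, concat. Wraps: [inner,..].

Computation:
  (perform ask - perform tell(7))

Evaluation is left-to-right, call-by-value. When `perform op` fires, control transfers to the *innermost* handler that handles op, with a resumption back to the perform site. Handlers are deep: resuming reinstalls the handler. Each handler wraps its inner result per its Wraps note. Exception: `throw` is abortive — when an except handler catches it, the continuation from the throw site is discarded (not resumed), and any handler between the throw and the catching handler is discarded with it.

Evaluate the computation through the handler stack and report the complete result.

Answer: [(8, (7))]

Step-by-step:
ask @ H0 ⇒ 8
tell(7) @ H1 ⇒ log+=7
H0 returns 8
H1 returns (8, (7))
H2 returns (8, (7))
H3 returns [(8, (7))]
= [(8, (7))]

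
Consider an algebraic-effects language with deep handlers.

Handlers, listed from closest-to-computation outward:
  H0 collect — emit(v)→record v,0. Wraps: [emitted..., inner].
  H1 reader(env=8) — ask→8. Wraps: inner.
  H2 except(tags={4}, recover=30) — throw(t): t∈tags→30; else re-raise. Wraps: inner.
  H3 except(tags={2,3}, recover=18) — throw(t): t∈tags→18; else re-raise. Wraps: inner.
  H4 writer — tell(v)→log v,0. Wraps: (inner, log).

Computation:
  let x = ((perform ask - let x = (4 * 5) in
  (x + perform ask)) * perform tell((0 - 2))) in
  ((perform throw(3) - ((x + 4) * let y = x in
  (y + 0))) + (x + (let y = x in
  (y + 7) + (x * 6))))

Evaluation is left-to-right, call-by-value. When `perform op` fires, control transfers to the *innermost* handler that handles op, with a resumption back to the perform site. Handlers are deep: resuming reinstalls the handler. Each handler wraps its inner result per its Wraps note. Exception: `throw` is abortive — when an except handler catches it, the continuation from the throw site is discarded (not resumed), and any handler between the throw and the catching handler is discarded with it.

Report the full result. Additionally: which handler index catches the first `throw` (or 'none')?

Answer: (18, (-2)) ; first throw caught by: H3

Step-by-step:
ask @ H1 ⇒ 8
ask @ H1 ⇒ 8
tell(-2) @ H4 ⇒ log+=-2
throw(3) @ H2 re-raised
throw(3) @ H3 caught ⇒ 18
H4 returns (18, (-2))
= (18, (-2))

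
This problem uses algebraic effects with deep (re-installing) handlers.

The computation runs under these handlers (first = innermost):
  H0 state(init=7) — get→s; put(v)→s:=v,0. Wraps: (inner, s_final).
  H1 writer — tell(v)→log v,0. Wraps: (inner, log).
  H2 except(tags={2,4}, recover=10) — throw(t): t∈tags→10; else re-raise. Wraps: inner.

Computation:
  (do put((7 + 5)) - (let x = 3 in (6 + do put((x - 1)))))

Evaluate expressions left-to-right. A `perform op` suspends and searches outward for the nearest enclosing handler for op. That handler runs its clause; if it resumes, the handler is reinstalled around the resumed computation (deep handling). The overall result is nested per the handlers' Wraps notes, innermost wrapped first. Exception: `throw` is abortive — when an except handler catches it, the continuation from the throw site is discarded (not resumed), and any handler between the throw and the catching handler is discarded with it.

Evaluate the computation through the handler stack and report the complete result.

Answer: ((-6, 2), ())

Step-by-step:
put(12) @ H0 ⇒ s:=12
put(2) @ H0 ⇒ s:=2
H0 returns (-6, 2)
H1 returns ((-6, 2), ())
H2 returns ((-6, 2), ())
= ((-6, 2), ())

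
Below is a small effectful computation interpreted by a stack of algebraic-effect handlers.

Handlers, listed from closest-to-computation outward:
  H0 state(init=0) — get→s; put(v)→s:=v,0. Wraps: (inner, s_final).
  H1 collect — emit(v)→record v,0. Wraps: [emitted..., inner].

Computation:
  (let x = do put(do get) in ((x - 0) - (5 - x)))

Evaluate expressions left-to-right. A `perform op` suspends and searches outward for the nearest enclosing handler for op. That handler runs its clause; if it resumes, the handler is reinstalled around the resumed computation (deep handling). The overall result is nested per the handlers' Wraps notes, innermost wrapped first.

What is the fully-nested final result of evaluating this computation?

Answer: [(-5, 0)]

Working:
get @ H0 ⇒ 0
put(0) @ H0 ⇒ s:=0
H0 returns (-5, 0)
H1 returns [(-5, 0)]
= [(-5, 0)]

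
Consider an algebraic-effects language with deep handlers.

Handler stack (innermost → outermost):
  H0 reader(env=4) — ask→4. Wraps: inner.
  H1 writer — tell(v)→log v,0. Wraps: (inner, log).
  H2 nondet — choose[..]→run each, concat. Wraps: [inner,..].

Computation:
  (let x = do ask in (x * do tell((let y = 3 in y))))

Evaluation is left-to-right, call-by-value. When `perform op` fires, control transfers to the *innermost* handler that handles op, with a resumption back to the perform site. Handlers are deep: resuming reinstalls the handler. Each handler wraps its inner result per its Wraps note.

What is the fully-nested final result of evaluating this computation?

Working:
ask @ H0 ⇒ 4
tell(3) @ H1 ⇒ log+=3
H0 returns 0
H1 returns (0, (3))
H2 returns [(0, (3))]
= [(0, (3))]

Answer: [(0, (3))]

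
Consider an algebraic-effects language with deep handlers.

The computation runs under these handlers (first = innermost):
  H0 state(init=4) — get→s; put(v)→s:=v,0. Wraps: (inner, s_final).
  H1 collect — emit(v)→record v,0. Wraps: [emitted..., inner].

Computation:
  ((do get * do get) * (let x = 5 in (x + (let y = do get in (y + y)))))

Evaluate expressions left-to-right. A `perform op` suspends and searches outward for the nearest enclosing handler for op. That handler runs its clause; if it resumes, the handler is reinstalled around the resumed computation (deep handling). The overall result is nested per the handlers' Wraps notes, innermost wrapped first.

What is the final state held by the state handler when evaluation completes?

Answer: 4

Working:
get @ H0 ⇒ 4
get @ H0 ⇒ 4
get @ H0 ⇒ 4
H0 returns (208, 4)
H1 returns [(208, 4)]
= [(208, 4)]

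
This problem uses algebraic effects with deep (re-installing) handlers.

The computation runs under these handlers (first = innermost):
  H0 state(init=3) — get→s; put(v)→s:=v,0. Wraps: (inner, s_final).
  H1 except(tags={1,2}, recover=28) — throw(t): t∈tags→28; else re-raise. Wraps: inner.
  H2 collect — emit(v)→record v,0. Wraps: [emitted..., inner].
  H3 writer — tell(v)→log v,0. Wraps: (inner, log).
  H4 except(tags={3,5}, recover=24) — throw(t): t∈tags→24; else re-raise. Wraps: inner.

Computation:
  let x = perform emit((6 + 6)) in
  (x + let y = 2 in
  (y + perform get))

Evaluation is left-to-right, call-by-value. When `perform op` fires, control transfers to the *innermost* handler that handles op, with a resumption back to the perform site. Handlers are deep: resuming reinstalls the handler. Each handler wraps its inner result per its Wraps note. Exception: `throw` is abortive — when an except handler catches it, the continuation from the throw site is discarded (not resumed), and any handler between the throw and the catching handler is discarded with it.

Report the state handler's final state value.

Answer: 3

Step-by-step:
emit(12) @ H2 ⇒ out+=12
get @ H0 ⇒ 3
H0 returns (5, 3)
H1 returns (5, 3)
H2 returns [12, (5, 3)]
H3 returns ([12, (5, 3)], ())
H4 returns ([12, (5, 3)], ())
= ([12, (5, 3)], ())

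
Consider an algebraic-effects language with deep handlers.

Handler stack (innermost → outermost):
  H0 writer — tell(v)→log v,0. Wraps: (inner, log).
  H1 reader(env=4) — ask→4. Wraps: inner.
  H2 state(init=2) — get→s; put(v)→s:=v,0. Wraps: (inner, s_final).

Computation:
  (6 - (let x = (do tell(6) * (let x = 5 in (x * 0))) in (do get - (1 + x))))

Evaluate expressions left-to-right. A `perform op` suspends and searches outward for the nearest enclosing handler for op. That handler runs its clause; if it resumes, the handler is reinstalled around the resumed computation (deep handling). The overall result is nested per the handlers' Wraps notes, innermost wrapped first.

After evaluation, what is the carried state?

Step-by-step:
tell(6) @ H0 ⇒ log+=6
get @ H2 ⇒ 2
H0 returns (5, (6))
H1 returns (5, (6))
H2 returns ((5, (6)), 2)
= ((5, (6)), 2)

Answer: 2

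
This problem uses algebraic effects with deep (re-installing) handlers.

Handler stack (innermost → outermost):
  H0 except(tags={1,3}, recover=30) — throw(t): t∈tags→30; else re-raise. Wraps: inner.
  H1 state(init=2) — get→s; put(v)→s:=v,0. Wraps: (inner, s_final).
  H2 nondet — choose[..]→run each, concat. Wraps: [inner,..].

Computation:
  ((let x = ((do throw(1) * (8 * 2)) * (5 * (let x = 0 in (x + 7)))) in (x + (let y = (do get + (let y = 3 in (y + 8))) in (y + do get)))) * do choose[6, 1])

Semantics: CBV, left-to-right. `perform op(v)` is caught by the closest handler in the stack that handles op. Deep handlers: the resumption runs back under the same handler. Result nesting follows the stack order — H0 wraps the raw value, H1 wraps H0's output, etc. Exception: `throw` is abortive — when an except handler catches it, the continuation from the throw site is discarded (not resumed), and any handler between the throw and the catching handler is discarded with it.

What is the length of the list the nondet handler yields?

Answer: 1

Evaluation trace:
throw(1) @ H0 caught ⇒ 30
H1 returns (30, 2)
H2 returns [(30, 2)]
= [(30, 2)]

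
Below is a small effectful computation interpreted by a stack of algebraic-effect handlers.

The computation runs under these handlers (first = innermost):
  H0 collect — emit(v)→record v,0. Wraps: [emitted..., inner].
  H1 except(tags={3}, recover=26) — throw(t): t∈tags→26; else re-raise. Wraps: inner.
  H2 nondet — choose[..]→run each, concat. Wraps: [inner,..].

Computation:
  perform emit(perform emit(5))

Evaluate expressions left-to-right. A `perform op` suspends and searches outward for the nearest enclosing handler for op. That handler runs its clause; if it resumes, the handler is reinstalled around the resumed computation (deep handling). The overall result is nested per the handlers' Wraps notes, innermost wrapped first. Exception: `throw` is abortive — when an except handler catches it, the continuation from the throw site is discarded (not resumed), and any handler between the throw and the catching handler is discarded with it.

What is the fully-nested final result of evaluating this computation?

Answer: [[5, 0, 0]]

Step-by-step:
emit(5) @ H0 ⇒ out+=5
emit(0) @ H0 ⇒ out+=0
H0 returns [5, 0, 0]
H1 returns [5, 0, 0]
H2 returns [[5, 0, 0]]
= [[5, 0, 0]]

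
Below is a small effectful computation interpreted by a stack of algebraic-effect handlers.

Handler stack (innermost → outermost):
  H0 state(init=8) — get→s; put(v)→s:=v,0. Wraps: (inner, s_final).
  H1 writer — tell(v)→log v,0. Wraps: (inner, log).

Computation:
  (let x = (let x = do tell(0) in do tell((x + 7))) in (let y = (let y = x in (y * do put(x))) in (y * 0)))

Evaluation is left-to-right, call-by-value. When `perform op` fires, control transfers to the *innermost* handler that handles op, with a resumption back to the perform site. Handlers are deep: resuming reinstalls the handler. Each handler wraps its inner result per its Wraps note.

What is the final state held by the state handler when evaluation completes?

Answer: 0

Step-by-step:
tell(0) @ H1 ⇒ log+=0
tell(7) @ H1 ⇒ log+=7
put(0) @ H0 ⇒ s:=0
H0 returns (0, 0)
H1 returns ((0, 0), (0, 7))
= ((0, 0), (0, 7))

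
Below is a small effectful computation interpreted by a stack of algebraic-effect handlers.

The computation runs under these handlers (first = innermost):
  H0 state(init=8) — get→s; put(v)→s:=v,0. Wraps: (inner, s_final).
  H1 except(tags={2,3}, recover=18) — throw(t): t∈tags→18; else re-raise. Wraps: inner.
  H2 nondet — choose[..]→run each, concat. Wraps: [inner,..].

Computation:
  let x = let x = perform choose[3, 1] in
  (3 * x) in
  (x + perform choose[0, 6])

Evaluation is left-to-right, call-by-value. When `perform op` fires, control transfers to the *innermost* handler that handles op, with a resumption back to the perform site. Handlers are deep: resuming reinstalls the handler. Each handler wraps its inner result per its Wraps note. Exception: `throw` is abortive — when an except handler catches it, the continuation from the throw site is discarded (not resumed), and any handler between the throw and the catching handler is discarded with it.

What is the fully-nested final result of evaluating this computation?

Answer: [(9, 8), (15, 8), (3, 8), (9, 8)]

Step-by-step:
choose[3, 1] @ H2
  branch[0] choose=3:
    choose[0, 6] @ H2
      branch[0] choose=0:
        H0 returns (9, 8)
        H1 returns (9, 8)
        H2 returns [(9, 8)]
      branch[1] choose=6:
        H0 returns (15, 8)
        H1 returns (15, 8)
        H2 returns [(15, 8)]
  branch[1] choose=1:
    choose[0, 6] @ H2
      branch[0] choose=0:
        H0 returns (3, 8)
        H1 returns (3, 8)
        H2 returns [(3, 8)]
      branch[1] choose=6:
        H0 returns (9, 8)
        H1 returns (9, 8)
        H2 returns [(9, 8)]
= [(9, 8), (15, 8), (3, 8), (9, 8)]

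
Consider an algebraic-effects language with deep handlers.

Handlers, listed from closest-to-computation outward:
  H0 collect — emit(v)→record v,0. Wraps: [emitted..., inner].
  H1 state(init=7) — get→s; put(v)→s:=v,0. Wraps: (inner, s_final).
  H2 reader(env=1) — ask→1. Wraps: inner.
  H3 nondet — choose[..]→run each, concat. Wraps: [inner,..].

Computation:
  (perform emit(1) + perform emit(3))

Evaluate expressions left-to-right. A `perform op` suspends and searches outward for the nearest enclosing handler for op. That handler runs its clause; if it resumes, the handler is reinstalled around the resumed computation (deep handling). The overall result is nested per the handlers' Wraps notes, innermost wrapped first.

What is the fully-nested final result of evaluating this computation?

Working:
emit(1) @ H0 ⇒ out+=1
emit(3) @ H0 ⇒ out+=3
H0 returns [1, 3, 0]
H1 returns ([1, 3, 0], 7)
H2 returns ([1, 3, 0], 7)
H3 returns [([1, 3, 0], 7)]
= [([1, 3, 0], 7)]

Answer: [([1, 3, 0], 7)]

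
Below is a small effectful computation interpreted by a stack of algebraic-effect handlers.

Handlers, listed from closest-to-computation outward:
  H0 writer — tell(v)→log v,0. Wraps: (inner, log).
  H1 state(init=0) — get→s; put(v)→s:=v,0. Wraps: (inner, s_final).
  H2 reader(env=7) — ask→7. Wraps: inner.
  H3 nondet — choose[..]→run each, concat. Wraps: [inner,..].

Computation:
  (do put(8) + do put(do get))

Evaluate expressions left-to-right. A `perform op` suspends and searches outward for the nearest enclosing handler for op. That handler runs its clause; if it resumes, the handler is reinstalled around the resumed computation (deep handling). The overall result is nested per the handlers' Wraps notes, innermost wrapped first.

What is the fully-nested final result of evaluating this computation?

Evaluation trace:
put(8) @ H1 ⇒ s:=8
get @ H1 ⇒ 8
put(8) @ H1 ⇒ s:=8
H0 returns (0, ())
H1 returns ((0, ()), 8)
H2 returns ((0, ()), 8)
H3 returns [((0, ()), 8)]
= [((0, ()), 8)]

Answer: [((0, ()), 8)]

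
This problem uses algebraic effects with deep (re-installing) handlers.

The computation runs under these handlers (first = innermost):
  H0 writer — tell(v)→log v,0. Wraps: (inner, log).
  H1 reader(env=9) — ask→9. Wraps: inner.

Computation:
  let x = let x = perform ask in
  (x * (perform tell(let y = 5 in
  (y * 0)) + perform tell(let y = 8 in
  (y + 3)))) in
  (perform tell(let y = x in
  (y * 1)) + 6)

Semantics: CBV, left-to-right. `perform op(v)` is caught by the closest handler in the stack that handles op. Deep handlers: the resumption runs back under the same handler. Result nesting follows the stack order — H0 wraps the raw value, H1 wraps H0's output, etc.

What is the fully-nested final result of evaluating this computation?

Evaluation trace:
ask @ H1 ⇒ 9
tell(0) @ H0 ⇒ log+=0
tell(11) @ H0 ⇒ log+=11
tell(0) @ H0 ⇒ log+=0
H0 returns (6, (0, 11, 0))
H1 returns (6, (0, 11, 0))
= (6, (0, 11, 0))

Answer: (6, (0, 11, 0))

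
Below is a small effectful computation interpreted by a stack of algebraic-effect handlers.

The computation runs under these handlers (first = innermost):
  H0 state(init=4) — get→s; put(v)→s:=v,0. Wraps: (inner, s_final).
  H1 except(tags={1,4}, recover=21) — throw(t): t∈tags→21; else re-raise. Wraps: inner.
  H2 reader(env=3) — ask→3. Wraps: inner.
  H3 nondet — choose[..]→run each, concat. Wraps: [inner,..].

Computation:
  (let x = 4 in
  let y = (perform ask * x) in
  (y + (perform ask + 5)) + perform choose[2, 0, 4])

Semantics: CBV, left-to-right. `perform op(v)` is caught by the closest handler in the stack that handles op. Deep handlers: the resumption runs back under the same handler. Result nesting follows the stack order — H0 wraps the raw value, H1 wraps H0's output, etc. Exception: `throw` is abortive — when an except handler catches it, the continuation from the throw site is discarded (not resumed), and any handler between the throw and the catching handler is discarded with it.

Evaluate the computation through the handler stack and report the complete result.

Evaluation trace:
ask @ H2 ⇒ 3
ask @ H2 ⇒ 3
choose[2, 0, 4] @ H3
  branch[0] choose=2:
    H0 returns (22, 4)
    H1 returns (22, 4)
    H2 returns (22, 4)
    H3 returns [(22, 4)]
  branch[1] choose=0:
    H0 returns (20, 4)
    H1 returns (20, 4)
    H2 returns (20, 4)
    H3 returns [(20, 4)]
  branch[2] choose=4:
    H0 returns (24, 4)
    H1 returns (24, 4)
    H2 returns (24, 4)
    H3 returns [(24, 4)]
= [(22, 4), (20, 4), (24, 4)]

Answer: [(22, 4), (20, 4), (24, 4)]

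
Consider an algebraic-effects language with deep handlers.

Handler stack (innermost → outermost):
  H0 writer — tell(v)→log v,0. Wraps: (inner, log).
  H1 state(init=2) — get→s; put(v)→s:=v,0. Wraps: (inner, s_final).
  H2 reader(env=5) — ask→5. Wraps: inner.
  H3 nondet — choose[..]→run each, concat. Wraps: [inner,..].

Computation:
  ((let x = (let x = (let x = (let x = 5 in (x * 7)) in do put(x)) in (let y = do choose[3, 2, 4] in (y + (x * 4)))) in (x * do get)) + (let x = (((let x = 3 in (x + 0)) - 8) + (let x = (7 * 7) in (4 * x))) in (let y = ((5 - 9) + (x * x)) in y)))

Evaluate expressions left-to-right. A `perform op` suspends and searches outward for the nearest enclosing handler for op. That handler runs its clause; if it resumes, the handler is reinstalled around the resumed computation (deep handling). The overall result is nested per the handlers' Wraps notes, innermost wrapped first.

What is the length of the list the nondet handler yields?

Answer: 3

Working:
put(35) @ H1 ⇒ s:=35
choose[3, 2, 4] @ H3
  branch[0] choose=3:
    get @ H1 ⇒ 35
    H0 returns (36582, ())
    H1 returns ((36582, ()), 35)
    H2 returns ((36582, ()), 35)
    H3 returns [((36582, ()), 35)]
  branch[1] choose=2:
    get @ H1 ⇒ 35
    H0 returns (36547, ())
    H1 returns ((36547, ()), 35)
    H2 returns ((36547, ()), 35)
    H3 returns [((36547, ()), 35)]
  branch[2] choose=4:
    get @ H1 ⇒ 35
    H0 returns (36617, ())
    H1 returns ((36617, ()), 35)
    H2 returns ((36617, ()), 35)
    H3 returns [((36617, ()), 35)]
= [((36582, ()), 35), ((36547, ()), 35), ((36617, ()), 35)]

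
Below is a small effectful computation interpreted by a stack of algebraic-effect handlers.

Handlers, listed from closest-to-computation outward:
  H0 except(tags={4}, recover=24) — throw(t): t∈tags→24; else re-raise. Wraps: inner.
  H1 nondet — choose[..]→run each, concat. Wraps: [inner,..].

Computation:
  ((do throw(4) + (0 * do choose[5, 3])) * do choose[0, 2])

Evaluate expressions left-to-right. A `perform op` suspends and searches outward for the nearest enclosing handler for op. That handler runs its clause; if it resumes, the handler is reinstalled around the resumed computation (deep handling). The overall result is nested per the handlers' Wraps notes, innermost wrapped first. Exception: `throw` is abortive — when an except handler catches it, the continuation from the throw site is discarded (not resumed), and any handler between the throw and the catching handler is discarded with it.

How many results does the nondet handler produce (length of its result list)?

Answer: 1

Step-by-step:
throw(4) @ H0 caught ⇒ 24
H1 returns [24]
= [24]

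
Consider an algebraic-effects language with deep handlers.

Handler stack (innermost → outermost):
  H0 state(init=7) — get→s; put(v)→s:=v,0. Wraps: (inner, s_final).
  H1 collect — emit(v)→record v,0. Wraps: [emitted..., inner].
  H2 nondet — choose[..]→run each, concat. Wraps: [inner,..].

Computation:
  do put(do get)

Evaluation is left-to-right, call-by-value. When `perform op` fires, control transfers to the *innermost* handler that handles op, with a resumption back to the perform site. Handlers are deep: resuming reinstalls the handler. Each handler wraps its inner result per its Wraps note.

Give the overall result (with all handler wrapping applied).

Answer: [[(0, 7)]]

Working:
get @ H0 ⇒ 7
put(7) @ H0 ⇒ s:=7
H0 returns (0, 7)
H1 returns [(0, 7)]
H2 returns [[(0, 7)]]
= [[(0, 7)]]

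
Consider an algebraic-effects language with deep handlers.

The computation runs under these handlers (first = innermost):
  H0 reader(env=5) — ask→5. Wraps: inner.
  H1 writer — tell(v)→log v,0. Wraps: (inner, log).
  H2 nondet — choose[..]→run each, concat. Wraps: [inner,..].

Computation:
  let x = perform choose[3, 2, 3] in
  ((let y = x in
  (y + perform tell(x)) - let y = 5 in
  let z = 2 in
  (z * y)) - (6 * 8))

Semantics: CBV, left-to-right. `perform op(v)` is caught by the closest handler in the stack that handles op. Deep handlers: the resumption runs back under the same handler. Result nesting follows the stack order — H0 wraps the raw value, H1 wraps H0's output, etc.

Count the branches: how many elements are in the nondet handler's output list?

Answer: 3

Step-by-step:
choose[3, 2, 3] @ H2
  branch[0] choose=3:
    tell(3) @ H1 ⇒ log+=3
    H0 returns -55
    H1 returns (-55, (3))
    H2 returns [(-55, (3))]
  branch[1] choose=2:
    tell(2) @ H1 ⇒ log+=2
    H0 returns -56
    H1 returns (-56, (2))
    H2 returns [(-56, (2))]
  branch[2] choose=3:
    tell(3) @ H1 ⇒ log+=3
    H0 returns -55
    H1 returns (-55, (3))
    H2 returns [(-55, (3))]
= [(-55, (3)), (-56, (2)), (-55, (3))]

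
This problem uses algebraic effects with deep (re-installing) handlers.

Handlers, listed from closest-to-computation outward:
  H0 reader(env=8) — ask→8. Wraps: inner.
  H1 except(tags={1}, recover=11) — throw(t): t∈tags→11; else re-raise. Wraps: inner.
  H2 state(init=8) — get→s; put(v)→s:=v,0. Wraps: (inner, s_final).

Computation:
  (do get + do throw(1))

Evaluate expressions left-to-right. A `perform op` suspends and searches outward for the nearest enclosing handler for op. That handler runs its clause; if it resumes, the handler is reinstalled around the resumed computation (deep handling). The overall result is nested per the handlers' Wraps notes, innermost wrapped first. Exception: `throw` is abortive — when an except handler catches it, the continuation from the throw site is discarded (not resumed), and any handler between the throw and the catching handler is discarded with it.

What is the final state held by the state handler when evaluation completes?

Answer: 8

Evaluation trace:
get @ H2 ⇒ 8
throw(1) @ H1 caught ⇒ 11
H2 returns (11, 8)
= (11, 8)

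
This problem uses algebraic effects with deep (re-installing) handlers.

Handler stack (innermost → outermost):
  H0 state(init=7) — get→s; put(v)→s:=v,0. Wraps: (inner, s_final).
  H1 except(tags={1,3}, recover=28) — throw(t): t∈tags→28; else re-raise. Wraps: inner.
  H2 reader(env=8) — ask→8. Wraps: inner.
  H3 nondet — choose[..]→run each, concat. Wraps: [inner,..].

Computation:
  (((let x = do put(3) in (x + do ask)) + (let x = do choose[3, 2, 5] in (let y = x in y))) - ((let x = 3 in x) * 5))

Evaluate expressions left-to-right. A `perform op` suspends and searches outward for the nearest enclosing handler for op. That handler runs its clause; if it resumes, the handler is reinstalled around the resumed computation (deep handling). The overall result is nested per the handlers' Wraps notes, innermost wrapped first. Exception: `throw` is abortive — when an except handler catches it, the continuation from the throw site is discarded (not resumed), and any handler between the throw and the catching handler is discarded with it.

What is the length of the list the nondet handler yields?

Answer: 3

Step-by-step:
put(3) @ H0 ⇒ s:=3
ask @ H2 ⇒ 8
choose[3, 2, 5] @ H3
  branch[0] choose=3:
    H0 returns (-4, 3)
    H1 returns (-4, 3)
    H2 returns (-4, 3)
    H3 returns [(-4, 3)]
  branch[1] choose=2:
    H0 returns (-5, 3)
    H1 returns (-5, 3)
    H2 returns (-5, 3)
    H3 returns [(-5, 3)]
  branch[2] choose=5:
    H0 returns (-2, 3)
    H1 returns (-2, 3)
    H2 returns (-2, 3)
    H3 returns [(-2, 3)]
= [(-4, 3), (-5, 3), (-2, 3)]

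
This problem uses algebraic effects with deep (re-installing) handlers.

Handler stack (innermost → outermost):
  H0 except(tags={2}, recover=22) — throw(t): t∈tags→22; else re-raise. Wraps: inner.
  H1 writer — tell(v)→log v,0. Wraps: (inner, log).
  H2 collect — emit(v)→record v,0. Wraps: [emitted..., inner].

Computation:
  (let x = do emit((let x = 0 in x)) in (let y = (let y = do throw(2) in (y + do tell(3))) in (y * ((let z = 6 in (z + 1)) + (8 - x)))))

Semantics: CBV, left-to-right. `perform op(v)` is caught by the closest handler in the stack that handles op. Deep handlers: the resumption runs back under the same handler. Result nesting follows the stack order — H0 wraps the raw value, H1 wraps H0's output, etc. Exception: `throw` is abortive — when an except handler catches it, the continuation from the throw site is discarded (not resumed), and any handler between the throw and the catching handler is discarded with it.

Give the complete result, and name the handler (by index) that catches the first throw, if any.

Working:
emit(0) @ H2 ⇒ out+=0
throw(2) @ H0 caught ⇒ 22
H1 returns (22, ())
H2 returns [0, (22, ())]
= [0, (22, ())]

Answer: [0, (22, ())] ; first throw caught by: H0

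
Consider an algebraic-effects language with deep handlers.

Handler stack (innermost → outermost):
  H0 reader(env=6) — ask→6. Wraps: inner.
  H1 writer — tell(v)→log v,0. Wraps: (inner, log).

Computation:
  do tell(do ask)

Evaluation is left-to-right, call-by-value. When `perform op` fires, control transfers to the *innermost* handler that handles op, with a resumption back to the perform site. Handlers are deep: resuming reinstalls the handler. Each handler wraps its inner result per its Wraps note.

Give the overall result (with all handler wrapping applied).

Step-by-step:
ask @ H0 ⇒ 6
tell(6) @ H1 ⇒ log+=6
H0 returns 0
H1 returns (0, (6))
= (0, (6))

Answer: (0, (6))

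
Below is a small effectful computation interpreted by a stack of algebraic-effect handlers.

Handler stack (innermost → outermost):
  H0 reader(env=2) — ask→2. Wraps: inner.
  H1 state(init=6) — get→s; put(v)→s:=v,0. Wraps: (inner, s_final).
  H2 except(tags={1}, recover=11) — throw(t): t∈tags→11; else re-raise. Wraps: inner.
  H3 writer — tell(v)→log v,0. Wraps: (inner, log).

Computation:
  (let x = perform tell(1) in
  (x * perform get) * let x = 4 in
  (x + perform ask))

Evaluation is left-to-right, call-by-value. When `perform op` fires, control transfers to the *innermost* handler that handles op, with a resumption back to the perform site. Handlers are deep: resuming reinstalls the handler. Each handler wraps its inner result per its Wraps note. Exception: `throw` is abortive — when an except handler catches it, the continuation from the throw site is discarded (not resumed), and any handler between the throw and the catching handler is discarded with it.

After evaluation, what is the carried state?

Answer: 6

Working:
tell(1) @ H3 ⇒ log+=1
get @ H1 ⇒ 6
ask @ H0 ⇒ 2
H0 returns 0
H1 returns (0, 6)
H2 returns (0, 6)
H3 returns ((0, 6), (1))
= ((0, 6), (1))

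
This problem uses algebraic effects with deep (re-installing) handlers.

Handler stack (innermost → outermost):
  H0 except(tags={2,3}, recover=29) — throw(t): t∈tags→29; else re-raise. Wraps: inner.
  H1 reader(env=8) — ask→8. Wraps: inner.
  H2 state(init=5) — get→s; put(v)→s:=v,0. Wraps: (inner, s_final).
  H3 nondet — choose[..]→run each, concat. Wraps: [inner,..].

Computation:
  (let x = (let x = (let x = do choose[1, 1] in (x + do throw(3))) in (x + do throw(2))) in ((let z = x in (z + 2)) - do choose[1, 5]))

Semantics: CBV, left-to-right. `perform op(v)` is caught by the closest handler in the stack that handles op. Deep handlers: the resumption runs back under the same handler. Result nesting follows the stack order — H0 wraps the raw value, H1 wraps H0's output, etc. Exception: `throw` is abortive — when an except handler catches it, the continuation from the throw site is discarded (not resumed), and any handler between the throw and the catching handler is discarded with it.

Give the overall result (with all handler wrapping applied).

Answer: [(29, 5), (29, 5)]

Working:
choose[1, 1] @ H3
  branch[0] choose=1:
    throw(3) @ H0 caught ⇒ 29
    H1 returns 29
    H2 returns (29, 5)
    H3 returns [(29, 5)]
  branch[1] choose=1:
    throw(3) @ H0 caught ⇒ 29
    H1 returns 29
    H2 returns (29, 5)
    H3 returns [(29, 5)]
= [(29, 5), (29, 5)]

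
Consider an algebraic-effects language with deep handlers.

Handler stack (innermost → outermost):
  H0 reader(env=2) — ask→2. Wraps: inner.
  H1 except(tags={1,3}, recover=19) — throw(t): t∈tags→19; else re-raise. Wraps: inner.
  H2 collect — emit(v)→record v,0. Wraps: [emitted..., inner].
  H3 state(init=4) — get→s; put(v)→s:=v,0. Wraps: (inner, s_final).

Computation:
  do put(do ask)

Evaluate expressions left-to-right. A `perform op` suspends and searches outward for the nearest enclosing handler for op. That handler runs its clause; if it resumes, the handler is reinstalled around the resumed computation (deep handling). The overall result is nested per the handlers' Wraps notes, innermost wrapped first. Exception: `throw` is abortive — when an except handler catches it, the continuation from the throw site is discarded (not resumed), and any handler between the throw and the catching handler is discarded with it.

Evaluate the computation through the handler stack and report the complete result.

Answer: ([0], 2)

Working:
ask @ H0 ⇒ 2
put(2) @ H3 ⇒ s:=2
H0 returns 0
H1 returns 0
H2 returns [0]
H3 returns ([0], 2)
= ([0], 2)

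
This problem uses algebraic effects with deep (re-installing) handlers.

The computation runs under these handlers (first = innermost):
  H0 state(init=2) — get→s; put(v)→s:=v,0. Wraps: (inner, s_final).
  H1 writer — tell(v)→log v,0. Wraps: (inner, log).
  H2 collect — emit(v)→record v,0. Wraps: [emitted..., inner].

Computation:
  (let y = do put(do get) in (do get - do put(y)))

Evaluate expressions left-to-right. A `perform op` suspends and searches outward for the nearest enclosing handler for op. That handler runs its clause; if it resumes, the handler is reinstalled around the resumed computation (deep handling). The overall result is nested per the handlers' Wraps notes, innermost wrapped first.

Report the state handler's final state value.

Answer: 0

Step-by-step:
get @ H0 ⇒ 2
put(2) @ H0 ⇒ s:=2
get @ H0 ⇒ 2
put(0) @ H0 ⇒ s:=0
H0 returns (2, 0)
H1 returns ((2, 0), ())
H2 returns [((2, 0), ())]
= [((2, 0), ())]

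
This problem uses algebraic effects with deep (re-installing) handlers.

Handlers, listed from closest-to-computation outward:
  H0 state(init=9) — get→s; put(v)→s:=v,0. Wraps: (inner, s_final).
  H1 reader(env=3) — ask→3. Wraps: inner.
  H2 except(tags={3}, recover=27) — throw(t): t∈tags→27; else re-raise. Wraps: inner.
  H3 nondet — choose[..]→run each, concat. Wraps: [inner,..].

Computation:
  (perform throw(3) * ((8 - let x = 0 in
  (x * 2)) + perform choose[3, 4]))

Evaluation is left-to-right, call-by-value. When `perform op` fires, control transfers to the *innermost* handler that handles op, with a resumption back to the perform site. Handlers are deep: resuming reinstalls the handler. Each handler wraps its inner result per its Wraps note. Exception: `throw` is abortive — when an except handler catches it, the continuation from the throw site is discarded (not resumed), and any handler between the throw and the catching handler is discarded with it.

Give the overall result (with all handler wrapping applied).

Answer: [27]

Working:
throw(3) @ H2 caught ⇒ 27
H3 returns [27]
= [27]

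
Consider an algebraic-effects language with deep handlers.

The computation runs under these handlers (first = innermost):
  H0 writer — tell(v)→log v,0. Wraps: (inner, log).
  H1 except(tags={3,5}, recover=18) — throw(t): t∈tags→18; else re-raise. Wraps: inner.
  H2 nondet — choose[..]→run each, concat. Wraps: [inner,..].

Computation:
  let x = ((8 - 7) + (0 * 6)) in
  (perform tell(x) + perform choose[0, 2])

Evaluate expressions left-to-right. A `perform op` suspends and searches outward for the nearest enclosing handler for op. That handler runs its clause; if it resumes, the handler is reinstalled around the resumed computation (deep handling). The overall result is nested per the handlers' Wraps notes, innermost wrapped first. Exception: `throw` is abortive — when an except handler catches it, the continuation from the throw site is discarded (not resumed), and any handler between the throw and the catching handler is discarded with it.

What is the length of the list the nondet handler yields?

Answer: 2

Step-by-step:
tell(1) @ H0 ⇒ log+=1
choose[0, 2] @ H2
  branch[0] choose=0:
    H0 returns (0, (1))
    H1 returns (0, (1))
    H2 returns [(0, (1))]
  branch[1] choose=2:
    H0 returns (2, (1))
    H1 returns (2, (1))
    H2 returns [(2, (1))]
= [(0, (1)), (2, (1))]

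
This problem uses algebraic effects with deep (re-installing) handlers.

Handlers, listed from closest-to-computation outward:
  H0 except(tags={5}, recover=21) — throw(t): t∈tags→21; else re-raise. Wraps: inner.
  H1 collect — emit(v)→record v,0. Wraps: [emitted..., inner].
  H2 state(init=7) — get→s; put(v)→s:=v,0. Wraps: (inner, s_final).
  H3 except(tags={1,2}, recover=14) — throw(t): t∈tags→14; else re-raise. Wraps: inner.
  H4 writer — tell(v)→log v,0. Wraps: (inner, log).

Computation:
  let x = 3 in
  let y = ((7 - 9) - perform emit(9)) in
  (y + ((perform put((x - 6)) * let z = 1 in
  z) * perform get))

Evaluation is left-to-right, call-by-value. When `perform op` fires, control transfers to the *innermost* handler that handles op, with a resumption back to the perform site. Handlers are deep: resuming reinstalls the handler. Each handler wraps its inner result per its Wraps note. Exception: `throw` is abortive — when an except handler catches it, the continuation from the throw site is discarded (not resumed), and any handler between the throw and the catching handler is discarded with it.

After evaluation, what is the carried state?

Answer: -3

Evaluation trace:
emit(9) @ H1 ⇒ out+=9
put(-3) @ H2 ⇒ s:=-3
get @ H2 ⇒ -3
H0 returns -2
H1 returns [9, -2]
H2 returns ([9, -2], -3)
H3 returns ([9, -2], -3)
H4 returns (([9, -2], -3), ())
= (([9, -2], -3), ())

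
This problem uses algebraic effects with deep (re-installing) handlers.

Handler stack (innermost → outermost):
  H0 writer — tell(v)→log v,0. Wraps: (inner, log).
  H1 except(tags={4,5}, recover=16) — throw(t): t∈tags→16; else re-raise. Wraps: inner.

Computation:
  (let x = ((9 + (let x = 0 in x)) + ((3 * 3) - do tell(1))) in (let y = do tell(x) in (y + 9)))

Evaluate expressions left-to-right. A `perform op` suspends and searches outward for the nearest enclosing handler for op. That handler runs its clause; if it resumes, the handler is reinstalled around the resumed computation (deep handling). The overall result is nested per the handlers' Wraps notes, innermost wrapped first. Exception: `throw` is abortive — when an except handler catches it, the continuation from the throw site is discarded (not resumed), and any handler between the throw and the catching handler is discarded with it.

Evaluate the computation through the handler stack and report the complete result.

Answer: (9, (1, 18))

Step-by-step:
tell(1) @ H0 ⇒ log+=1
tell(18) @ H0 ⇒ log+=18
H0 returns (9, (1, 18))
H1 returns (9, (1, 18))
= (9, (1, 18))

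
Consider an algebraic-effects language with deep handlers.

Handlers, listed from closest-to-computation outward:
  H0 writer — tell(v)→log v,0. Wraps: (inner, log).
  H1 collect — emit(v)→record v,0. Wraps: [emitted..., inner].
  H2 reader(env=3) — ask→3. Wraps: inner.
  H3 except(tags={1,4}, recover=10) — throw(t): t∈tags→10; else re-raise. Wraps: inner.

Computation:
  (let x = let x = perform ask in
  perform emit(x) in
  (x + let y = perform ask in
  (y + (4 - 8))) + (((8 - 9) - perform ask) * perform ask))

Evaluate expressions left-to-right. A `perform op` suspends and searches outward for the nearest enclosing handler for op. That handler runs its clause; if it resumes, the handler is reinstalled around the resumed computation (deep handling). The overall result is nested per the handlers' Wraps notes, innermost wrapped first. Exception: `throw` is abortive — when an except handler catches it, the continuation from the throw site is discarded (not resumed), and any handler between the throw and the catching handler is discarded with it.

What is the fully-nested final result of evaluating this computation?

Answer: [3, (-13, ())]

Working:
ask @ H2 ⇒ 3
emit(3) @ H1 ⇒ out+=3
ask @ H2 ⇒ 3
ask @ H2 ⇒ 3
ask @ H2 ⇒ 3
H0 returns (-13, ())
H1 returns [3, (-13, ())]
H2 returns [3, (-13, ())]
H3 returns [3, (-13, ())]
= [3, (-13, ())]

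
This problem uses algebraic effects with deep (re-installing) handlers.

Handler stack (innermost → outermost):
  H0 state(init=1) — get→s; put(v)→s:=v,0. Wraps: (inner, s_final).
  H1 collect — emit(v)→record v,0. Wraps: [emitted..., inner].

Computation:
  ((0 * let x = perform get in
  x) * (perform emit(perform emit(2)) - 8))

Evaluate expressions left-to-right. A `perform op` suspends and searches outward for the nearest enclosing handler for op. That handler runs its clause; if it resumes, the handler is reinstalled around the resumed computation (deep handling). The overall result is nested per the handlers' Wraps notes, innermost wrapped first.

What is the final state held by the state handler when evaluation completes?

Step-by-step:
get @ H0 ⇒ 1
emit(2) @ H1 ⇒ out+=2
emit(0) @ H1 ⇒ out+=0
H0 returns (0, 1)
H1 returns [2, 0, (0, 1)]
= [2, 0, (0, 1)]

Answer: 1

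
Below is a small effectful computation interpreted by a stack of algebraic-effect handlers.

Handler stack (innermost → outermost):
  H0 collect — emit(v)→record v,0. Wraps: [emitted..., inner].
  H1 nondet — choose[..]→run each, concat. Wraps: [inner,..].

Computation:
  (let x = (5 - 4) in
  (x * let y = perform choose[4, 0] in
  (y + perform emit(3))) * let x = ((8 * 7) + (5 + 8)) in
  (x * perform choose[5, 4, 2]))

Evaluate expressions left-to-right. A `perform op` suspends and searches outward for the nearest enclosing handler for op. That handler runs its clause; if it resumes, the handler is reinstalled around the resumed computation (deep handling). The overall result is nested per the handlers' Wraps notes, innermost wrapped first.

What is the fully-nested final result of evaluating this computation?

Answer: [[3, 1380], [3, 1104], [3, 552], [3, 0], [3, 0], [3, 0]]

Evaluation trace:
choose[4, 0] @ H1
  branch[0] choose=4:
    emit(3) @ H0 ⇒ out+=3
    choose[5, 4, 2] @ H1
      branch[0] choose=5:
        H0 returns [3, 1380]
        H1 returns [[3, 1380]]
      branch[1] choose=4:
        H0 returns [3, 1104]
        H1 returns [[3, 1104]]
      branch[2] choose=2:
        H0 returns [3, 552]
        H1 returns [[3, 552]]
  branch[1] choose=0:
    emit(3) @ H0 ⇒ out+=3
    choose[5, 4, 2] @ H1
      branch[0] choose=5:
        H0 returns [3, 0]
        H1 returns [[3, 0]]
      branch[1] choose=4:
        H0 returns [3, 0]
        H1 returns [[3, 0]]
      branch[2] choose=2:
        H0 returns [3, 0]
        H1 returns [[3, 0]]
= [[3, 1380], [3, 1104], [3, 552], [3, 0], [3, 0], [3, 0]]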